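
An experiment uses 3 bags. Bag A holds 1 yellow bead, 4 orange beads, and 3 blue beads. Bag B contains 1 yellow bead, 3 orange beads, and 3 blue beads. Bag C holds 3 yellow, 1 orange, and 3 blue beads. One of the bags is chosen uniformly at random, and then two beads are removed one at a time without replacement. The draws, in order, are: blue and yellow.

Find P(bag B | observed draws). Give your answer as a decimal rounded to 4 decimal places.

For each hypothesis, P(data | H) works out to: P(data | bag A) = (3/8)(1/7) = 3/56; P(data | bag B) = (3/7)(1/6) = 1/14; P(data | bag C) = (3/7)(3/6) = 3/14.
Multiplying each by its prior: 1/3 · 3/56 = 1/56, 1/3 · 1/14 = 1/42, 1/3 · 3/14 = 1/14; summing to 19/168.
So P(bag B | data) = (1/42) / (19/168) = 4/19.

0.2105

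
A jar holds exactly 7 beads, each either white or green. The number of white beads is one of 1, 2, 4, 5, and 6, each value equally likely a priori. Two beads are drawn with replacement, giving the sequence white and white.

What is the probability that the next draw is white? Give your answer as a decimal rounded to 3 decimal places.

Under each hypothesis, the probability of the observed sequence is: P(data | r = 1) = (1/7)(1/7) = 1/49; P(data | r = 2) = (2/7)(2/7) = 4/49; P(data | r = 4) = (4/7)(4/7) = 16/49; P(data | r = 5) = (5/7)(5/7) = 25/49; P(data | r = 6) = (6/7)(6/7) = 36/49.
Weighting by the prior gives 1/5 · 1/49 = 1/245, 1/5 · 4/49 = 4/245, 1/5 · 16/49 = 16/245, 1/5 · 25/49 = 5/49, 1/5 · 36/49 = 36/245; these sum to 82/245.
The posterior is then P(r = 1 | data) = 1/82, P(r = 2 | data) = 2/41, P(r = 4 | data) = 8/41, P(r = 5 | data) = 25/82, P(r = 6 | data) = 18/41.
So P(white next | data) = Σ P(white next | H) P(H | data) = (1/7)(1/82) + (2/7)(2/41) + (4/7)(8/41) + (5/7)(25/82) + (6/7)(18/41) = 207/287.

0.721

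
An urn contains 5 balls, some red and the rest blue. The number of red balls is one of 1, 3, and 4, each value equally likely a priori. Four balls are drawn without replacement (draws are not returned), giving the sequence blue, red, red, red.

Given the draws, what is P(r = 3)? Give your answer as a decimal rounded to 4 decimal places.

0.3333

For each hypothesis, P(data | H) works out to: P(data | r = 1) = (4/5)(1/4)(0/3) = 0; P(data | r = 3) = (2/5)(3/4)(2/3)(1/2) = 1/10; P(data | r = 4) = (1/5)(4/4)(3/3)(2/2) = 1/5.
Weighting by the prior gives 1/3 · 0 = 0, 1/3 · 1/10 = 1/30, 1/3 · 1/5 = 1/15; with total 1/10.
Therefore the posterior P(r = 3 | data) = (1/30) / (1/10) = 1/3.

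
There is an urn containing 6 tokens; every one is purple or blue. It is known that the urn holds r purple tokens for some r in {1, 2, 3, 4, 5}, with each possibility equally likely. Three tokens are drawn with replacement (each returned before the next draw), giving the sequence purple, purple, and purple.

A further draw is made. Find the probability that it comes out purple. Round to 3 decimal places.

Compute the likelihood of the observed sequence for each case: P(data | r = 1) = (1/6)(1/6)(1/6) = 0.0046296; P(data | r = 2) = (2/6)(2/6)(2/6) = 0.037037; P(data | r = 3) = (3/6)(3/6)(3/6) = 0.125; P(data | r = 4) = (4/6)(4/6)(4/6) = 0.2963; P(data | r = 5) = (5/6)(5/6)(5/6) = 0.5787.
Weighting by the prior gives 1/5 · 0.0046296 = 0.00092593, 1/5 · 0.037037 = 0.0074074, 1/5 · 0.125 = 0.025, 1/5 · 0.2963 = 0.059259, 1/5 · 0.5787 = 0.11574; these sum to 0.20833.
Dividing through by the total gives posterior P(r = 1 | data) = 0.0044444, P(r = 2 | data) = 0.035556, P(r = 3 | data) = 0.12, P(r = 4 | data) = 0.28444, P(r = 5 | data) = 0.55556.
The predictive probability is P(purple next | data) = (1/6)(0.0044444) + (1/3)(0.035556) + (1/2)(0.12) + (2/3)(0.28444) + (5/6)(0.55556) = 0.72519.

0.725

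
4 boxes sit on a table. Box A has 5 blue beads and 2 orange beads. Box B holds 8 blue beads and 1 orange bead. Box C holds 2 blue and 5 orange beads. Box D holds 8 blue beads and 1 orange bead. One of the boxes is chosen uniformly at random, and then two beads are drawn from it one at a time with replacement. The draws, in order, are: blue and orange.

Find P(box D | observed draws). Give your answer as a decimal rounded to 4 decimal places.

0.1631

For each hypothesis, P(data | H) works out to: P(data | box A) = (5/7)(2/7) = 0.20408; P(data | box B) = (8/9)(1/9) = 0.098765; P(data | box C) = (2/7)(5/7) = 0.20408; P(data | box D) = (8/9)(1/9) = 0.098765.
Weighting by the prior gives 1/4 · 0.20408 = 0.05102, 1/4 · 0.098765 = 0.024691, 1/4 · 0.20408 = 0.05102, 1/4 · 0.098765 = 0.024691; these sum to 0.15142.
By Bayes' rule, P(box D | data) = (0.024691) / (0.15142) = 0.16306.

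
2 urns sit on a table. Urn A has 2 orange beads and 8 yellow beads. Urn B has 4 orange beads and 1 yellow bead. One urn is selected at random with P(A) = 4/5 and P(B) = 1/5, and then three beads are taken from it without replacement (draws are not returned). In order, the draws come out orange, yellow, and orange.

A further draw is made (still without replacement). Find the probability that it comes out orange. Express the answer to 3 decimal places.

0.692

The likelihood of the observed sequence under each hypothesis: P(data | urn A) = (2/10)(8/9)(1/8) = 1/45; P(data | urn B) = (4/5)(1/4)(3/3) = 1/5.
The prior-weighted likelihoods are 4/5 · 1/45 = 4/225, 1/5 · 1/5 = 1/25; summing to 13/225.
Dividing through by the total gives posterior P(urn A | data) = 4/13, P(urn B | data) = 9/13.
Averaging over the posterior, P(orange next | data) = (0)(4/13) + (1)(9/13) = 9/13.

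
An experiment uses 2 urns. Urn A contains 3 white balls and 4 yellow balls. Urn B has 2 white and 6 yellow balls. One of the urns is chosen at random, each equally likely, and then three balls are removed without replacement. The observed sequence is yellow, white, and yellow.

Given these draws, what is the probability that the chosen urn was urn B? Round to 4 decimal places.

0.5102

Under each hypothesis, the probability of the observed sequence is: P(data | urn A) = (4/7)(3/6)(3/5) = 6/35; P(data | urn B) = (6/8)(2/7)(5/6) = 5/28.
Weighting by the prior gives 1/2 · 6/35 = 3/35, 1/2 · 5/28 = 5/56; summing to 7/40.
Therefore the posterior P(urn B | data) = (5/56) / (7/40) = 25/49.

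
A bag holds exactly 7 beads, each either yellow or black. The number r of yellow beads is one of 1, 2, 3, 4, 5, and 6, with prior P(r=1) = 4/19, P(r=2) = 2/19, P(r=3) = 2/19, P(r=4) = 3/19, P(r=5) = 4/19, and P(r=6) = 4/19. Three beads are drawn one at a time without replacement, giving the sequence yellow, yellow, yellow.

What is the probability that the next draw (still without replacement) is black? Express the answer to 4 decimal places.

For each hypothesis, P(data | H) works out to: P(data | r = 1) = (1/7)(0/6) = 0; P(data | r = 2) = (2/7)(1/6)(0/5) = 0; P(data | r = 3) = (3/7)(2/6)(1/5) = 1/35; P(data | r = 4) = (4/7)(3/6)(2/5) = 4/35; P(data | r = 5) = (5/7)(4/6)(3/5) = 2/7; P(data | r = 6) = (6/7)(5/6)(4/5) = 4/7.
The prior-weighted likelihoods are 4/19 · 0 = 0, 2/19 · 0 = 0, 2/19 · 1/35 = 2/665, 3/19 · 4/35 = 12/665, 4/19 · 2/7 = 8/133, 4/19 · 4/7 = 16/133; these sum to 134/665.
Dividing through by the total gives posterior P(r = 1 | data) = 0, P(r = 2 | data) = 0, P(r = 3 | data) = 1/67, P(r = 4 | data) = 6/67, P(r = 5 | data) = 20/67, P(r = 6 | data) = 40/67.
Averaging over the posterior, P(black next | data) = (1)(1/67) + (3/4)(6/67) + (1/2)(20/67) + (1/4)(40/67) = 51/134.

0.3806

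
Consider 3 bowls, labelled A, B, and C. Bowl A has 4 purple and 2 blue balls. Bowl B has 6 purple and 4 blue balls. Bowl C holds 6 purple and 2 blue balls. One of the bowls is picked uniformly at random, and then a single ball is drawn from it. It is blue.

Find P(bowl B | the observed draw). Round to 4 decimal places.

Under each hypothesis, the probability of this draw is: P(data | bowl A) = (2/6) = 1/3; P(data | bowl B) = (4/10) = 2/5; P(data | bowl C) = (2/8) = 1/4.
The prior-weighted likelihoods are 1/3 · 1/3 = 1/9, 1/3 · 2/5 = 2/15, 1/3 · 1/4 = 1/12; with total 59/180.
Hence P(bowl B | data) = (2/15) / (59/180) = 24/59.

0.4068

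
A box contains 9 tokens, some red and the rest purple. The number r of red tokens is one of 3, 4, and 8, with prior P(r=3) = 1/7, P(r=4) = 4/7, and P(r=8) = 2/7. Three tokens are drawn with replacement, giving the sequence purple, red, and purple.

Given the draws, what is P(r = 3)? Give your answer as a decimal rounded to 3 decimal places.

Under each hypothesis, the probability of the observed sequence is: P(data | r = 3) = (6/9)(3/9)(6/9) = 0.14815; P(data | r = 4) = (5/9)(4/9)(5/9) = 0.13717; P(data | r = 8) = (1/9)(8/9)(1/9) = 0.010974.
Multiplying each by its prior: 1/7 · 0.14815 = 0.021164, 4/7 · 0.13717 = 0.078385, 2/7 · 0.010974 = 0.0031354; these sum to 0.10268.
So P(r = 3 | data) = (0.021164) / (0.10268) = 0.20611.

0.206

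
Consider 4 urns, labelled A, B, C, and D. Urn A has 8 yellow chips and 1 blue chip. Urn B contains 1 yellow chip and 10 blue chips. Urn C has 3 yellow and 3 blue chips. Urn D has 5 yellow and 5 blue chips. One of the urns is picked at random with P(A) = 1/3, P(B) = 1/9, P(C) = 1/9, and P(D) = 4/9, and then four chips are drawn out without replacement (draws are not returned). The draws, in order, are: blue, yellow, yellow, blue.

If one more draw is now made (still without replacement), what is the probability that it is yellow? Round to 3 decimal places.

Compute the likelihood of the observed sequence for each case: P(data | urn A) = (1/9)(8/8)(7/7)(0/6) = 0; P(data | urn B) = (10/11)(1/10)(0/9) = 0; P(data | urn C) = (3/6)(3/5)(2/4)(2/3) = 0.1; P(data | urn D) = (5/10)(5/9)(4/8)(4/7) = 0.079365.
Multiplying each by its prior: 1/3 · 0 = 0, 1/9 · 0 = 0, 1/9 · 0.1 = 0.011111, 4/9 · 0.079365 = 0.035273; summing to 0.046384.
Normalising, the posterior is P(urn A | data) = 0, P(urn B | data) = 0, P(urn C | data) = 0.23954, P(urn D | data) = 0.76046.
Averaging over the posterior, P(yellow next | data) = (1/2)(0.23954) + (1/2)(0.76046) = 0.5.

0.500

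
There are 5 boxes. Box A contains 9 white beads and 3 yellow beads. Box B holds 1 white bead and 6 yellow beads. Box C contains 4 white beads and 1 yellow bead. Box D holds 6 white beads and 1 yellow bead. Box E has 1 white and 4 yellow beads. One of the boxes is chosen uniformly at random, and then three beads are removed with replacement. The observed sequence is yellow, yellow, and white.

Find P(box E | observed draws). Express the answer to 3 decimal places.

For each hypothesis, P(data | H) works out to: P(data | box A) = (3/12)(3/12)(9/12) = 0.046875; P(data | box B) = (6/7)(6/7)(1/7) = 0.10496; P(data | box C) = (1/5)(1/5)(4/5) = 0.032; P(data | box D) = (1/7)(1/7)(6/7) = 0.017493; P(data | box E) = (4/5)(4/5)(1/5) = 0.128.
Multiplying each by its prior: 1/5 · 0.046875 = 0.009375, 1/5 · 0.10496 = 0.020991, 1/5 · 0.032 = 0.0064, 1/5 · 0.017493 = 0.0034985, 1/5 · 0.128 = 0.0256; these sum to 0.065865.
Therefore the posterior P(box E | data) = (0.0256) / (0.065865) = 0.38868.

0.389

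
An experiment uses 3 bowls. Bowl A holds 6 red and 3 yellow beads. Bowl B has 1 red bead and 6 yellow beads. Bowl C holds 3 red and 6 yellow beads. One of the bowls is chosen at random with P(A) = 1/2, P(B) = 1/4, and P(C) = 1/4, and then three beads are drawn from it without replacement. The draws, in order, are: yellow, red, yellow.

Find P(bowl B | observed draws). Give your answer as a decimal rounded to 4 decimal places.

0.3077

The likelihood of the observed sequence under each hypothesis: P(data | bowl A) = (3/9)(6/8)(2/7) = 1/14; P(data | bowl B) = (6/7)(1/6)(5/5) = 1/7; P(data | bowl C) = (6/9)(3/8)(5/7) = 5/28.
Multiplying each by its prior: 1/2 · 1/14 = 1/28, 1/4 · 1/7 = 1/28, 1/4 · 5/28 = 5/112; these sum to 13/112.
So P(bowl B | data) = (1/28) / (13/112) = 4/13.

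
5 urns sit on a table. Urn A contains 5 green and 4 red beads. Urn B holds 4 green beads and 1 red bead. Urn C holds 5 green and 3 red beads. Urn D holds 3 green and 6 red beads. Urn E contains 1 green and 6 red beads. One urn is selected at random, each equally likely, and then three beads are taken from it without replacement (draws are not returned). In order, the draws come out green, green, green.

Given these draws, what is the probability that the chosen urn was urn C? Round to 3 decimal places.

0.252

For each hypothesis, P(data | H) works out to: P(data | urn A) = (5/9)(4/8)(3/7) = 0.11905; P(data | urn B) = (4/5)(3/4)(2/3) = 0.4; P(data | urn C) = (5/8)(4/7)(3/6) = 0.17857; P(data | urn D) = (3/9)(2/8)(1/7) = 0.011905; P(data | urn E) = (1/7)(0/6) = 0.
The prior-weighted likelihoods are 1/5 · 0.11905 = 0.02381, 1/5 · 0.4 = 0.08, 1/5 · 0.17857 = 0.035714, 1/5 · 0.011905 = 0.002381, 1/5 · 0 = 0; with total 0.1419.
Hence P(urn C | data) = (0.035714) / (0.1419) = 0.25168.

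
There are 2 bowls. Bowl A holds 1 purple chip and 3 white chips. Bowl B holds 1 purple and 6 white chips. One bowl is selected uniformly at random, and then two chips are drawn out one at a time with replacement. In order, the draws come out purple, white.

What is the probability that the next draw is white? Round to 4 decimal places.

For each hypothesis, P(data | H) works out to: P(data | bowl A) = (1/4)(3/4) = 0.1875; P(data | bowl B) = (1/7)(6/7) = 0.12245.
Multiplying each by its prior: 1/2 · 0.1875 = 0.09375, 1/2 · 0.12245 = 0.061224; summing to 0.15497.
The posterior is then P(bowl A | data) = 0.60494, P(bowl B | data) = 0.39506.
The predictive probability is P(white next | data) = (3/4)(0.60494) + (6/7)(0.39506) = 0.79233.

0.7923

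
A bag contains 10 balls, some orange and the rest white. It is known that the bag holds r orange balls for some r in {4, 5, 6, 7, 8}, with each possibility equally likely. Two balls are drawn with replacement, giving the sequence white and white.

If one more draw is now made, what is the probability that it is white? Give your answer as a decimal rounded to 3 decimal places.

For each hypothesis, P(data | H) works out to: P(data | r = 4) = (6/10)(6/10) = 9/25; P(data | r = 5) = (5/10)(5/10) = 1/4; P(data | r = 6) = (4/10)(4/10) = 4/25; P(data | r = 7) = (3/10)(3/10) = 9/100; P(data | r = 8) = (2/10)(2/10) = 1/25.
Multiplying each by its prior: 1/5 · 9/25 = 9/125, 1/5 · 1/4 = 1/20, 1/5 · 4/25 = 4/125, 1/5 · 9/100 = 9/500, 1/5 · 1/25 = 1/125; with total 9/50.
The posterior is then P(r = 4 | data) = 2/5, P(r = 5 | data) = 5/18, P(r = 6 | data) = 8/45, P(r = 7 | data) = 1/10, P(r = 8 | data) = 2/45.
The predictive probability is P(white next | data) = (3/5)(2/5) + (1/2)(5/18) + (2/5)(8/45) + (3/10)(1/10) + (1/5)(2/45) = 22/45.

0.489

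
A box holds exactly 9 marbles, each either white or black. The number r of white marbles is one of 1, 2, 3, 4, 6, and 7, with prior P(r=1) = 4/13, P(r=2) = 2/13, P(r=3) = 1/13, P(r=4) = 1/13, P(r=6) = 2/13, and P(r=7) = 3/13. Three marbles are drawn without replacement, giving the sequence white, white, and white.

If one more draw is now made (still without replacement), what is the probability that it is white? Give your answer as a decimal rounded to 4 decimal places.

Compute the likelihood of the observed sequence for each case: P(data | r = 1) = (1/9)(0/8) = 0; P(data | r = 2) = (2/9)(1/8)(0/7) = 0; P(data | r = 3) = (3/9)(2/8)(1/7) = 0.011905; P(data | r = 4) = (4/9)(3/8)(2/7) = 0.047619; P(data | r = 6) = (6/9)(5/8)(4/7) = 0.2381; P(data | r = 7) = (7/9)(6/8)(5/7) = 0.41667.
The prior-weighted likelihoods are 4/13 · 0 = 0, 2/13 · 0 = 0, 1/13 · 0.011905 = 0.00091575, 1/13 · 0.047619 = 0.003663, 2/13 · 0.2381 = 0.03663, 3/13 · 0.41667 = 0.096154; with total 0.13736.
Dividing through by the total gives posterior P(r = 1 | data) = 0, P(r = 2 | data) = 0, P(r = 3 | data) = 0.0066667, P(r = 4 | data) = 0.026667, P(r = 6 | data) = 0.26667, P(r = 7 | data) = 0.7.
So P(white next | data) = Σ P(white next | H) P(H | data) = (0)(0.0066667) + (1/6)(0.026667) + (1/2)(0.26667) + (2/3)(0.7) = 0.60444.

0.6044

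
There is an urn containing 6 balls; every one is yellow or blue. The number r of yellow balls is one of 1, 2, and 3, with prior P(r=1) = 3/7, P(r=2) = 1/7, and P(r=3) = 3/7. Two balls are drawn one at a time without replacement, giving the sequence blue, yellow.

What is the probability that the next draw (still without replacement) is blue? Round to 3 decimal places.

Under each hypothesis, the probability of the observed sequence is: P(data | r = 1) = (5/6)(1/5) = 1/6; P(data | r = 2) = (4/6)(2/5) = 4/15; P(data | r = 3) = (3/6)(3/5) = 3/10.
Multiplying each by its prior: 3/7 · 1/6 = 1/14, 1/7 · 4/15 = 4/105, 3/7 · 3/10 = 9/70; these sum to 5/21.
Dividing through by the total gives posterior P(r = 1 | data) = 3/10, P(r = 2 | data) = 4/25, P(r = 3 | data) = 27/50.
Averaging over the posterior, P(blue next | data) = (1)(3/10) + (3/4)(4/25) + (1/2)(27/50) = 69/100.

0.690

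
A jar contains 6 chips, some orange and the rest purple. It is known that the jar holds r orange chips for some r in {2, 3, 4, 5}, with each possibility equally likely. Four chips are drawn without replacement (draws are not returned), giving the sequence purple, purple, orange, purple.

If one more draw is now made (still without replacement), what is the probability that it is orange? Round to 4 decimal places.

The likelihood of the observed sequence under each hypothesis: P(data | r = 2) = (4/6)(3/5)(2/4)(2/3) = 2/15; P(data | r = 3) = (3/6)(2/5)(3/4)(1/3) = 1/20; P(data | r = 4) = (2/6)(1/5)(4/4)(0/3) = 0; P(data | r = 5) = (1/6)(0/5) = 0.
The prior-weighted likelihoods are 1/4 · 2/15 = 1/30, 1/4 · 1/20 = 1/80, 1/4 · 0 = 0, 1/4 · 0 = 0; summing to 11/240.
The posterior is then P(r = 2 | data) = 8/11, P(r = 3 | data) = 3/11, P(r = 4 | data) = 0, P(r = 5 | data) = 0.
The predictive probability is P(orange next | data) = (1/2)(8/11) + (1)(3/11) = 7/11.

0.6364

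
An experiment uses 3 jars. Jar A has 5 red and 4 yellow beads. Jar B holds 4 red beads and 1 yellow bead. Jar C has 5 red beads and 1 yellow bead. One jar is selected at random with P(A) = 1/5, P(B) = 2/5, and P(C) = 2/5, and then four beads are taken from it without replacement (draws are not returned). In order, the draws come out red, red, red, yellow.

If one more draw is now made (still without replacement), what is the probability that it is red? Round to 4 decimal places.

0.9414

Under each hypothesis, the probability of the observed sequence is: P(data | jar A) = (5/9)(4/8)(3/7)(4/6) = 0.079365; P(data | jar B) = (4/5)(3/4)(2/3)(1/2) = 0.2; P(data | jar C) = (5/6)(4/5)(3/4)(1/3) = 0.16667.
The prior-weighted likelihoods are 1/5 · 0.079365 = 0.015873, 2/5 · 0.2 = 0.08, 2/5 · 0.16667 = 0.066667; summing to 0.16254.
The posterior is then P(jar A | data) = 0.097656, P(jar B | data) = 0.49219, P(jar C | data) = 0.41016.
Averaging over the posterior, P(red next | data) = (2/5)(0.097656) + (1)(0.49219) + (1)(0.41016) = 0.94141.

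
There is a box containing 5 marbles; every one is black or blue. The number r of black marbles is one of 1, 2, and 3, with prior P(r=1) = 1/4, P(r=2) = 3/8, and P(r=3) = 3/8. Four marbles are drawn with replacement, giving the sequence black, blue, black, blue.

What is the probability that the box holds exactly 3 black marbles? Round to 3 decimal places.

Under each hypothesis, the probability of the observed sequence is: P(data | r = 1) = (1/5)(4/5)(1/5)(4/5) = 0.0256; P(data | r = 2) = (2/5)(3/5)(2/5)(3/5) = 0.0576; P(data | r = 3) = (3/5)(2/5)(3/5)(2/5) = 0.0576.
Multiplying each by its prior: 1/4 · 0.0256 = 0.0064, 3/8 · 0.0576 = 0.0216, 3/8 · 0.0576 = 0.0216; summing to 0.0496.
Therefore the posterior P(r = 3 | data) = (0.0216) / (0.0496) = 0.43548.

0.435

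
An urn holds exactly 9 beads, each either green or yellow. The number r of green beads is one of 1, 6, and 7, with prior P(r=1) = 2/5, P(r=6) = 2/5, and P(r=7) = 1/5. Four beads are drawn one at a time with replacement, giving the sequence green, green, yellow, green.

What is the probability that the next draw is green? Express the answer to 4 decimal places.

Under each hypothesis, the probability of the observed sequence is: P(data | r = 1) = (1/9)(1/9)(8/9)(1/9) = 0.0012193; P(data | r = 6) = (6/9)(6/9)(3/9)(6/9) = 0.098765; P(data | r = 7) = (7/9)(7/9)(2/9)(7/9) = 0.10456.
Weighting by the prior gives 2/5 · 0.0012193 = 0.00048773, 2/5 · 0.098765 = 0.039506, 1/5 · 0.10456 = 0.020911; summing to 0.060905.
Normalising, the posterior is P(r = 1 | data) = 0.008008, P(r = 6 | data) = 0.64865, P(r = 7 | data) = 0.34334.
So P(green next | data) = Σ P(green next | H) P(H | data) = (1/9)(0.008008) + (2/3)(0.64865) + (7/9)(0.34334) = 0.70037.

0.7004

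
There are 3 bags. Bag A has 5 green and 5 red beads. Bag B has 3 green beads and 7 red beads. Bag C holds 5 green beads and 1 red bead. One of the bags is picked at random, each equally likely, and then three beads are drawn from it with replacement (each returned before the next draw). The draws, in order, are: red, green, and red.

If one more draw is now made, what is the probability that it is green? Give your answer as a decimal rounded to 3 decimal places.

For each hypothesis, P(data | H) works out to: P(data | bag A) = (5/10)(5/10)(5/10) = 0.125; P(data | bag B) = (7/10)(3/10)(7/10) = 0.147; P(data | bag C) = (1/6)(5/6)(1/6) = 0.023148.
The prior-weighted likelihoods are 1/3 · 0.125 = 0.041667, 1/3 · 0.147 = 0.049, 1/3 · 0.023148 = 0.007716; these sum to 0.098383.
Normalising, the posterior is P(bag A | data) = 0.42352, P(bag B | data) = 0.49805, P(bag C | data) = 0.078429.
Averaging over the posterior, P(green next | data) = (1/2)(0.42352) + (3/10)(0.49805) + (5/6)(0.078429) = 0.42653.

0.427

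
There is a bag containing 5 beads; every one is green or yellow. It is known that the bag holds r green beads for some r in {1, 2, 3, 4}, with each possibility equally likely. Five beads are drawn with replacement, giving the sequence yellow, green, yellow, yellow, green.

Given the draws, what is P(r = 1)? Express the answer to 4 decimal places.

The likelihood of the observed sequence under each hypothesis: P(data | r = 1) = (4/5)(1/5)(4/5)(4/5)(1/5) = 0.02048; P(data | r = 2) = (3/5)(2/5)(3/5)(3/5)(2/5) = 0.03456; P(data | r = 3) = (2/5)(3/5)(2/5)(2/5)(3/5) = 0.02304; P(data | r = 4) = (1/5)(4/5)(1/5)(1/5)(4/5) = 0.00512.
The prior-weighted likelihoods are 1/4 · 0.02048 = 0.00512, 1/4 · 0.03456 = 0.00864, 1/4 · 0.02304 = 0.00576, 1/4 · 0.00512 = 0.00128; summing to 0.0208.
So P(r = 1 | data) = (0.00512) / (0.0208) = 0.24615.

0.2462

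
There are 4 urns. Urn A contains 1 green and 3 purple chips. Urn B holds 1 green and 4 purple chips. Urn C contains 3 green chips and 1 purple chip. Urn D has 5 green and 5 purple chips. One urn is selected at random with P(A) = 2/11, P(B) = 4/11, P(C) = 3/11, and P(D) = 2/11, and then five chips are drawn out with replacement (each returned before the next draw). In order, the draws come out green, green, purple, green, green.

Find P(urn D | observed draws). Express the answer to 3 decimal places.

Compute the likelihood of the observed sequence for each case: P(data | urn A) = (1/4)(1/4)(3/4)(1/4)(1/4) = 0.0029297; P(data | urn B) = (1/5)(1/5)(4/5)(1/5)(1/5) = 0.00128; P(data | urn C) = (3/4)(3/4)(1/4)(3/4)(3/4) = 0.079102; P(data | urn D) = (5/10)(5/10)(5/10)(5/10)(5/10) = 0.03125.
The prior-weighted likelihoods are 2/11 · 0.0029297 = 0.00053267, 4/11 · 0.00128 = 0.00046545, 3/11 · 0.079102 = 0.021573, 2/11 · 0.03125 = 0.0056818; these sum to 0.028253.
So P(urn D | data) = (0.0056818) / (0.028253) = 0.2011.

0.201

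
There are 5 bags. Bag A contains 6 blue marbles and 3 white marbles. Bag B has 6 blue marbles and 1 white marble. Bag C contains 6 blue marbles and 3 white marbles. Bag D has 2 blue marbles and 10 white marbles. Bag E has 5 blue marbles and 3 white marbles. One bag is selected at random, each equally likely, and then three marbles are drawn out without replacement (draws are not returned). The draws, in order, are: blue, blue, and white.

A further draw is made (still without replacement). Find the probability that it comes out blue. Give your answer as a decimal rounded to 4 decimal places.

0.7036

Under each hypothesis, the probability of the observed sequence is: P(data | bag A) = (6/9)(5/8)(3/7) = 0.17857; P(data | bag B) = (6/7)(5/6)(1/5) = 0.14286; P(data | bag C) = (6/9)(5/8)(3/7) = 0.17857; P(data | bag D) = (2/12)(1/11)(10/10) = 0.015152; P(data | bag E) = (5/8)(4/7)(3/6) = 0.17857.
Multiplying each by its prior: 1/5 · 0.17857 = 0.035714, 1/5 · 0.14286 = 0.028571, 1/5 · 0.17857 = 0.035714, 1/5 · 0.015152 = 0.0030303, 1/5 · 0.17857 = 0.035714; these sum to 0.13874.
Normalising, the posterior is P(bag A | data) = 0.25741, P(bag B | data) = 0.20593, P(bag C | data) = 0.25741, P(bag D | data) = 0.021841, P(bag E | data) = 0.25741.
The predictive probability is P(blue next | data) = (2/3)(0.25741) + (1)(0.20593) + (2/3)(0.25741) + (0)(0.021841) + (3/5)(0.25741) = 0.70359.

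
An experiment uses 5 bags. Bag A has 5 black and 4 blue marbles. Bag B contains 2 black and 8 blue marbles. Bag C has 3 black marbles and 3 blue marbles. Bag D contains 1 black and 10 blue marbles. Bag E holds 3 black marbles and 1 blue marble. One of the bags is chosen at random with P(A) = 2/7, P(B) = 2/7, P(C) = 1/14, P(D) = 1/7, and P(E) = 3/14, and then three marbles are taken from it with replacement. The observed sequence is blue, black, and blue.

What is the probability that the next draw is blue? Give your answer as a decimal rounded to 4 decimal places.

0.6138

The likelihood of the observed sequence under each hypothesis: P(data | bag A) = (4/9)(5/9)(4/9) = 0.10974; P(data | bag B) = (8/10)(2/10)(8/10) = 0.128; P(data | bag C) = (3/6)(3/6)(3/6) = 0.125; P(data | bag D) = (10/11)(1/11)(10/11) = 0.075131; P(data | bag E) = (1/4)(3/4)(1/4) = 0.046875.
Weighting by the prior gives 2/7 · 0.10974 = 0.031354, 2/7 · 0.128 = 0.036571, 1/14 · 0.125 = 0.0089286, 1/7 · 0.075131 = 0.010733, 3/14 · 0.046875 = 0.010045; summing to 0.097632.
Normalising, the posterior is P(bag A | data) = 0.32115, P(bag B | data) = 0.37459, P(bag C | data) = 0.091451, P(bag D | data) = 0.10993, P(bag E | data) = 0.10288.
Averaging over the posterior, P(blue next | data) = (4/9)(0.32115) + (4/5)(0.37459) + (1/2)(0.091451) + (10/11)(0.10993) + (1/4)(0.10288) = 0.61379.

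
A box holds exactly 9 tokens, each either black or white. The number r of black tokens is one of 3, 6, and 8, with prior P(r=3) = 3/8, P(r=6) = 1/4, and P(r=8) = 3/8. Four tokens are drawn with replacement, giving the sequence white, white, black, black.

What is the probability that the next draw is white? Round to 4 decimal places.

For each hypothesis, P(data | H) works out to: P(data | r = 3) = (6/9)(6/9)(3/9)(3/9) = 0.049383; P(data | r = 6) = (3/9)(3/9)(6/9)(6/9) = 0.049383; P(data | r = 8) = (1/9)(1/9)(8/9)(8/9) = 0.0097546.
Weighting by the prior gives 3/8 · 0.049383 = 0.018519, 1/4 · 0.049383 = 0.012346, 3/8 · 0.0097546 = 0.003658; with total 0.034522.
Normalising, the posterior is P(r = 3 | data) = 0.53642, P(r = 6 | data) = 0.35762, P(r = 8 | data) = 0.10596.
Averaging over the posterior, P(white next | data) = (2/3)(0.53642) + (1/3)(0.35762) + (1/9)(0.10596) = 0.48859.

0.4886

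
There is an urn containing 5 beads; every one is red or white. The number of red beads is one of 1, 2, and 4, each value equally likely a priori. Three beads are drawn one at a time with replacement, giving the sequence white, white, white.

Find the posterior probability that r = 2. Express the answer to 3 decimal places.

For each hypothesis, P(data | H) works out to: P(data | r = 1) = (4/5)(4/5)(4/5) = 64/125; P(data | r = 2) = (3/5)(3/5)(3/5) = 27/125; P(data | r = 4) = (1/5)(1/5)(1/5) = 1/125.
Weighting by the prior gives 1/3 · 64/125 = 64/375, 1/3 · 27/125 = 9/125, 1/3 · 1/125 = 1/375; these sum to 92/375.
By Bayes' rule, P(r = 2 | data) = (9/125) / (92/375) = 27/92.

0.293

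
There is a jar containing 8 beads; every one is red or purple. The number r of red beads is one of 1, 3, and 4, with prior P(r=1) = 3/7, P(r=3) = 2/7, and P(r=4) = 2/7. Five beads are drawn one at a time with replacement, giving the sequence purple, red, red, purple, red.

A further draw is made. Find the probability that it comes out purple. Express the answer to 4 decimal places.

0.5632

The likelihood of the observed sequence under each hypothesis: P(data | r = 1) = (7/8)(1/8)(1/8)(7/8)(1/8) = 0.0014954; P(data | r = 3) = (5/8)(3/8)(3/8)(5/8)(3/8) = 0.020599; P(data | r = 4) = (4/8)(4/8)(4/8)(4/8)(4/8) = 0.03125.
Weighting by the prior gives 3/7 · 0.0014954 = 0.00064087, 2/7 · 0.020599 = 0.0058855, 2/7 · 0.03125 = 0.0089286; these sum to 0.015455.
The posterior is then P(r = 1 | data) = 0.041467, P(r = 3 | data) = 0.38082, P(r = 4 | data) = 0.57772.
Averaging over the posterior, P(purple next | data) = (7/8)(0.041467) + (5/8)(0.38082) + (1/2)(0.57772) = 0.56315.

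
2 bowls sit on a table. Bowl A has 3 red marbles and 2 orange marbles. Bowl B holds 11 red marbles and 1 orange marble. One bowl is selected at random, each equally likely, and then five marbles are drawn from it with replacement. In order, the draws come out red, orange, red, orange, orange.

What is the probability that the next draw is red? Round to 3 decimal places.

Under each hypothesis, the probability of the observed sequence is: P(data | bowl A) = (3/5)(2/5)(3/5)(2/5)(2/5) = 0.02304; P(data | bowl B) = (11/12)(1/12)(11/12)(1/12)(1/12) = 0.00048627.
Weighting by the prior gives 1/2 · 0.02304 = 0.01152, 1/2 · 0.00048627 = 0.00024314; summing to 0.011763.
Dividing through by the total gives posterior P(bowl A | data) = 0.97933, P(bowl B | data) = 0.020669.
Averaging over the posterior, P(red next | data) = (3/5)(0.97933) + (11/12)(0.020669) = 0.60655.

0.607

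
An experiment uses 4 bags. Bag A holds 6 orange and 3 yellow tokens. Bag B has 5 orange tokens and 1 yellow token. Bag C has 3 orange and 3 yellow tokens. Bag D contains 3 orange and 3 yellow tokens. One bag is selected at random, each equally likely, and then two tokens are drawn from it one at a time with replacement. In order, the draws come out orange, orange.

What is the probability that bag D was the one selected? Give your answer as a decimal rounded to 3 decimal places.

0.153

The likelihood of the observed sequence under each hypothesis: P(data | bag A) = (6/9)(6/9) = 4/9; P(data | bag B) = (5/6)(5/6) = 25/36; P(data | bag C) = (3/6)(3/6) = 1/4; P(data | bag D) = (3/6)(3/6) = 1/4.
Multiplying each by its prior: 1/4 · 4/9 = 1/9, 1/4 · 25/36 = 25/144, 1/4 · 1/4 = 1/16, 1/4 · 1/4 = 1/16; with total 59/144.
Therefore the posterior P(bag D | data) = (1/16) / (59/144) = 9/59.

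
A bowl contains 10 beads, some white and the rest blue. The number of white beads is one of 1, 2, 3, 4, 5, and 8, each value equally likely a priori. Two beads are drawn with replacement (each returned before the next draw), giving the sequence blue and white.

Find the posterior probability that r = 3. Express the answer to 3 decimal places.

For each hypothesis, P(data | H) works out to: P(data | r = 1) = (9/10)(1/10) = 9/100; P(data | r = 2) = (8/10)(2/10) = 4/25; P(data | r = 3) = (7/10)(3/10) = 21/100; P(data | r = 4) = (6/10)(4/10) = 6/25; P(data | r = 5) = (5/10)(5/10) = 1/4; P(data | r = 8) = (2/10)(8/10) = 4/25.
The prior-weighted likelihoods are 1/6 · 9/100 = 3/200, 1/6 · 4/25 = 2/75, 1/6 · 21/100 = 7/200, 1/6 · 6/25 = 1/25, 1/6 · 1/4 = 1/24, 1/6 · 4/25 = 2/75; these sum to 37/200.
By Bayes' rule, P(r = 3 | data) = (7/200) / (37/200) = 7/37.

0.189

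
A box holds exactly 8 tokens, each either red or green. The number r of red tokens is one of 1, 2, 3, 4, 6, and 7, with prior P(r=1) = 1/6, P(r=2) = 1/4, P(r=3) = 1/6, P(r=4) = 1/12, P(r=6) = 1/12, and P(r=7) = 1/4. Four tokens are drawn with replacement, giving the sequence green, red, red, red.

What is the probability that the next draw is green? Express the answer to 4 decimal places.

Compute the likelihood of the observed sequence for each case: P(data | r = 1) = (7/8)(1/8)(1/8)(1/8) = 0.001709; P(data | r = 2) = (6/8)(2/8)(2/8)(2/8) = 0.011719; P(data | r = 3) = (5/8)(3/8)(3/8)(3/8) = 0.032959; P(data | r = 4) = (4/8)(4/8)(4/8)(4/8) = 0.0625; P(data | r = 6) = (2/8)(6/8)(6/8)(6/8) = 0.10547; P(data | r = 7) = (1/8)(7/8)(7/8)(7/8) = 0.08374.
Weighting by the prior gives 1/6 · 0.001709 = 0.00028483, 1/4 · 0.011719 = 0.0029297, 1/6 · 0.032959 = 0.0054932, 1/12 · 0.0625 = 0.0052083, 1/12 · 0.10547 = 0.0087891, 1/4 · 0.08374 = 0.020935; these sum to 0.04364.
Normalising, the posterior is P(r = 1 | data) = 0.0065268, P(r = 2 | data) = 0.067133, P(r = 3 | data) = 0.12587, P(r = 4 | data) = 0.11935, P(r = 6 | data) = 0.2014, P(r = 7 | data) = 0.47972.
The predictive probability is P(green next | data) = (7/8)(0.0065268) + (3/4)(0.067133) + (5/8)(0.12587) + (1/2)(0.11935) + (1/4)(0.2014) + (1/8)(0.47972) = 0.30472.

0.3047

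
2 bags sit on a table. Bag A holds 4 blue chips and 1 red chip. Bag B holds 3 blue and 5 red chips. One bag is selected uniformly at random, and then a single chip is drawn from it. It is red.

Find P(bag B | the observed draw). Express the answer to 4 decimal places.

0.7576

Compute the likelihood of this draw for each case: P(data | bag A) = (1/5) = 1/5; P(data | bag B) = (5/8) = 5/8.
Multiplying each by its prior: 1/2 · 1/5 = 1/10, 1/2 · 5/8 = 5/16; with total 33/80.
So P(bag B | data) = (5/16) / (33/80) = 25/33.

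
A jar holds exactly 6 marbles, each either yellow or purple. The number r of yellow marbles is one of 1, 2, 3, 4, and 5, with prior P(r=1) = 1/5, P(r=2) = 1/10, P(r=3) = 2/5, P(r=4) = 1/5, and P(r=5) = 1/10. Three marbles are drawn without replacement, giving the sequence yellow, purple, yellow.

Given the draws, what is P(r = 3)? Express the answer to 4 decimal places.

Under each hypothesis, the probability of the observed sequence is: P(data | r = 1) = (1/6)(5/5)(0/4) = 0; P(data | r = 2) = (2/6)(4/5)(1/4) = 1/15; P(data | r = 3) = (3/6)(3/5)(2/4) = 3/20; P(data | r = 4) = (4/6)(2/5)(3/4) = 1/5; P(data | r = 5) = (5/6)(1/5)(4/4) = 1/6.
The prior-weighted likelihoods are 1/5 · 0 = 0, 1/10 · 1/15 = 1/150, 2/5 · 3/20 = 3/50, 1/5 · 1/5 = 1/25, 1/10 · 1/6 = 1/60; with total 37/300.
By Bayes' rule, P(r = 3 | data) = (3/50) / (37/300) = 18/37.

0.4865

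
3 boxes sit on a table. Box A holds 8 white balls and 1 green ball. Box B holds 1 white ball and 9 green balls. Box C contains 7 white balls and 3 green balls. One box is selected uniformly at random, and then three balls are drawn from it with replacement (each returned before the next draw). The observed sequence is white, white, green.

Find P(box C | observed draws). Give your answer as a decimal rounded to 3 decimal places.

0.603

For each hypothesis, P(data | H) works out to: P(data | box A) = (8/9)(8/9)(1/9) = 0.087791; P(data | box B) = (1/10)(1/10)(9/10) = 0.009; P(data | box C) = (7/10)(7/10)(3/10) = 0.147.
The prior-weighted likelihoods are 1/3 · 0.087791 = 0.029264, 1/3 · 0.009 = 0.003, 1/3 · 0.147 = 0.049; with total 0.081264.
So P(box C | data) = (0.049) / (0.081264) = 0.60297.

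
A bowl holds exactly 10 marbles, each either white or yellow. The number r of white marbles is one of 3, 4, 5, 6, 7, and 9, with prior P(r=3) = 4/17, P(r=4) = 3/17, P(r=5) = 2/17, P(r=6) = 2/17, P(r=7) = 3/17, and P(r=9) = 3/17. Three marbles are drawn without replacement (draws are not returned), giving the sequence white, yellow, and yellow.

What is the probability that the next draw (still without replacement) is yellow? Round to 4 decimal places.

0.5327

Under each hypothesis, the probability of the observed sequence is: P(data | r = 3) = (3/10)(7/9)(6/8) = 0.175; P(data | r = 4) = (4/10)(6/9)(5/8) = 0.16667; P(data | r = 5) = (5/10)(5/9)(4/8) = 0.13889; P(data | r = 6) = (6/10)(4/9)(3/8) = 0.1; P(data | r = 7) = (7/10)(3/9)(2/8) = 0.058333; P(data | r = 9) = (9/10)(1/9)(0/8) = 0.
Multiplying each by its prior: 4/17 · 0.175 = 0.041176, 3/17 · 0.16667 = 0.029412, 2/17 · 0.13889 = 0.01634, 2/17 · 0.1 = 0.011765, 3/17 · 0.058333 = 0.010294, 3/17 · 0 = 0; summing to 0.10899.
Normalising, the posterior is P(r = 3 | data) = 0.37781, P(r = 4 | data) = 0.26987, P(r = 5 | data) = 0.14993, P(r = 6 | data) = 0.10795, P(r = 7 | data) = 0.094453, P(r = 9 | data) = 0.
The predictive probability is P(yellow next | data) = (5/7)(0.37781) + (4/7)(0.26987) + (3/7)(0.14993) + (2/7)(0.10795) + (1/7)(0.094453) = 0.53266.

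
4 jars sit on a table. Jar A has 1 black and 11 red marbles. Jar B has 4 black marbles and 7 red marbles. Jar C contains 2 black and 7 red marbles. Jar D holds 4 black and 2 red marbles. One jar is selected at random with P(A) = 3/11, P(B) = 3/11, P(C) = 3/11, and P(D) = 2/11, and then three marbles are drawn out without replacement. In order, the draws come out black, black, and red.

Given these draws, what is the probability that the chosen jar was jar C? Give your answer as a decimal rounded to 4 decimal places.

0.1129

The likelihood of the observed sequence under each hypothesis: P(data | jar A) = (1/12)(0/11) = 0; P(data | jar B) = (4/11)(3/10)(7/9) = 0.084848; P(data | jar C) = (2/9)(1/8)(7/7) = 0.027778; P(data | jar D) = (4/6)(3/5)(2/4) = 0.2.
Multiplying each by its prior: 3/11 · 0 = 0, 3/11 · 0.084848 = 0.02314, 3/11 · 0.027778 = 0.0075758, 2/11 · 0.2 = 0.036364; summing to 0.06708.
By Bayes' rule, P(jar C | data) = (0.0075758) / (0.06708) = 0.11294.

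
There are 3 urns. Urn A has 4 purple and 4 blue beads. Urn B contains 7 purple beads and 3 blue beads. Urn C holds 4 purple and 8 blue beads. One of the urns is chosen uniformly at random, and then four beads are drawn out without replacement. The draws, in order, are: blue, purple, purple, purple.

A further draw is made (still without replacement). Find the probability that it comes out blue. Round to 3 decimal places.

0.498

Under each hypothesis, the probability of the observed sequence is: P(data | urn A) = (4/8)(4/7)(3/6)(2/5) = 0.057143; P(data | urn B) = (3/10)(7/9)(6/8)(5/7) = 0.125; P(data | urn C) = (8/12)(4/11)(3/10)(2/9) = 0.016162.
The prior-weighted likelihoods are 1/3 · 0.057143 = 0.019048, 1/3 · 0.125 = 0.041667, 1/3 · 0.016162 = 0.0053872; with total 0.066101.
Normalising, the posterior is P(urn A | data) = 0.28816, P(urn B | data) = 0.63034, P(urn C | data) = 0.081499.
So P(blue next | data) = Σ P(blue next | H) P(H | data) = (3/4)(0.28816) + (1/3)(0.63034) + (7/8)(0.081499) = 0.49754.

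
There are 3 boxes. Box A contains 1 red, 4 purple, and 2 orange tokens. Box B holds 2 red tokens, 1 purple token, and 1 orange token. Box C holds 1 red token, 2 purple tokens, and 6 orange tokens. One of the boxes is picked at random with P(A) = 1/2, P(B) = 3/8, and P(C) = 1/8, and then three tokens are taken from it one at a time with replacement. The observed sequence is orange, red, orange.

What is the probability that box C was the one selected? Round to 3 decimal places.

Compute the likelihood of the observed sequence for each case: P(data | box A) = (2/7)(1/7)(2/7) = 0.011662; P(data | box B) = (1/4)(2/4)(1/4) = 0.03125; P(data | box C) = (6/9)(1/9)(6/9) = 0.049383.
The prior-weighted likelihoods are 1/2 · 0.011662 = 0.0058309, 3/8 · 0.03125 = 0.011719, 1/8 · 0.049383 = 0.0061728; summing to 0.023722.
By Bayes' rule, P(box C | data) = (0.0061728) / (0.023722) = 0.26021.

0.260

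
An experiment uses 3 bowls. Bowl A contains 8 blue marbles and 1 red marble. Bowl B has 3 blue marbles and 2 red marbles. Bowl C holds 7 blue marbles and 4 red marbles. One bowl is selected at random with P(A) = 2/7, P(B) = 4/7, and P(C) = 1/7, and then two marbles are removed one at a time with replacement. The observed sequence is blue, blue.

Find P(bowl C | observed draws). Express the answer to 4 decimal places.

0.1182

For each hypothesis, P(data | H) works out to: P(data | bowl A) = (8/9)(8/9) = 0.79012; P(data | bowl B) = (3/5)(3/5) = 0.36; P(data | bowl C) = (7/11)(7/11) = 0.40496.
Weighting by the prior gives 2/7 · 0.79012 = 0.22575, 4/7 · 0.36 = 0.20571, 1/7 · 0.40496 = 0.057851; summing to 0.48932.
Hence P(bowl C | data) = (0.057851) / (0.48932) = 0.11823.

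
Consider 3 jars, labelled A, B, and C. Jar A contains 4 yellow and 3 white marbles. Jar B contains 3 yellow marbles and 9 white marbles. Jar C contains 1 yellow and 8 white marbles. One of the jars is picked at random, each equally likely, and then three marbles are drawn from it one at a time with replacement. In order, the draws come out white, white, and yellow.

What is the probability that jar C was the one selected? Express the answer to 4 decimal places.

0.2633

For each hypothesis, P(data | H) works out to: P(data | jar A) = (3/7)(3/7)(4/7) = 0.10496; P(data | jar B) = (9/12)(9/12)(3/12) = 0.14062; P(data | jar C) = (8/9)(8/9)(1/9) = 0.087791.
Multiplying each by its prior: 1/3 · 0.10496 = 0.034985, 1/3 · 0.14062 = 0.046875, 1/3 · 0.087791 = 0.029264; these sum to 0.11112.
Hence P(jar C | data) = (0.029264) / (0.11112) = 0.26334.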